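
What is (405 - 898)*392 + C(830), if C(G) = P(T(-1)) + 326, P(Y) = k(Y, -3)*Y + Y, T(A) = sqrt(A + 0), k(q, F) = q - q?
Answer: -192930 + I ≈ -1.9293e+5 + 1.0*I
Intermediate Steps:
k(q, F) = 0
T(A) = sqrt(A)
P(Y) = Y (P(Y) = 0*Y + Y = 0 + Y = Y)
C(G) = 326 + I (C(G) = sqrt(-1) + 326 = I + 326 = 326 + I)
(405 - 898)*392 + C(830) = (405 - 898)*392 + (326 + I) = -493*392 + (326 + I) = -193256 + (326 + I) = -192930 + I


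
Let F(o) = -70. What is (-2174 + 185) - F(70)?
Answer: -1919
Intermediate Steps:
(-2174 + 185) - F(70) = (-2174 + 185) - 1*(-70) = -1989 + 70 = -1919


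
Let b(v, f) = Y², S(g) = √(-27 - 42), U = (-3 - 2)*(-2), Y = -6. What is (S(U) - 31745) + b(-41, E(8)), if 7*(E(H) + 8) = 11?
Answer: -31709 + I*√69 ≈ -31709.0 + 8.3066*I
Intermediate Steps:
E(H) = -45/7 (E(H) = -8 + (⅐)*11 = -8 + 11/7 = -45/7)
U = 10 (U = -5*(-2) = 10)
S(g) = I*√69 (S(g) = √(-69) = I*√69)
b(v, f) = 36 (b(v, f) = (-6)² = 36)
(S(U) - 31745) + b(-41, E(8)) = (I*√69 - 31745) + 36 = (-31745 + I*√69) + 36 = -31709 + I*√69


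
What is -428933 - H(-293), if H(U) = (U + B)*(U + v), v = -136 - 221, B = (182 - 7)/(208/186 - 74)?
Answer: -2104378362/3389 ≈ -6.2094e+5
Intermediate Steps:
B = -16275/6778 (B = 175/(208*(1/186) - 74) = 175/(104/93 - 74) = 175/(-6778/93) = 175*(-93/6778) = -16275/6778 ≈ -2.4011)
v = -357
H(U) = (-357 + U)*(-16275/6778 + U) (H(U) = (U - 16275/6778)*(U - 357) = (-16275/6778 + U)*(-357 + U) = (-357 + U)*(-16275/6778 + U))
-428933 - H(-293) = -428933 - (5810175/6778 + (-293)² - 2436021/6778*(-293)) = -428933 - (5810175/6778 + 85849 + 713754153/6778) = -428933 - 1*650724425/3389 = -428933 - 650724425/3389 = -2104378362/3389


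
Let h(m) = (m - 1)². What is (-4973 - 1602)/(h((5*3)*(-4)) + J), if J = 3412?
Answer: -6575/7133 ≈ -0.92177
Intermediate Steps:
h(m) = (-1 + m)²
(-4973 - 1602)/(h((5*3)*(-4)) + J) = (-4973 - 1602)/((-1 + (5*3)*(-4))² + 3412) = -6575/((-1 + 15*(-4))² + 3412) = -6575/((-1 - 60)² + 3412) = -6575/((-61)² + 3412) = -6575/(3721 + 3412) = -6575/7133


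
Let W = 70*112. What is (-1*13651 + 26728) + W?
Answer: 20917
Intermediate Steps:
W = 7840
(-1*13651 + 26728) + W = (-1*13651 + 26728) + 7840 = (-13651 + 26728) + 7840 = 13077 + 7840 = 20917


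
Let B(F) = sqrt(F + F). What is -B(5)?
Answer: -sqrt(10) ≈ -3.1623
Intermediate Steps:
B(F) = sqrt(2)*sqrt(F) (B(F) = sqrt(2*F) = sqrt(2)*sqrt(F))
-B(5) = -sqrt(2)*sqrt(5) = -sqrt(10)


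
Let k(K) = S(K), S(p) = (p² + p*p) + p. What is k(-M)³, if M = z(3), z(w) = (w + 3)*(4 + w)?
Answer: 42362555256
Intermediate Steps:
S(p) = p + 2*p² (S(p) = (p² + p²) + p = 2*p² + p = p + 2*p²)
z(w) = (3 + w)*(4 + w)
M = 42 (M = 12 + 3² + 7*3 = 12 + 9 + 21 = 42)
k(K) = K*(1 + 2*K)
k(-M)³ = ((-1*42)*(1 + 2*(-1*42)))³ = (-42*(1 + 2*(-42)))³ = (-42*(1 - 84))³ = (-42*(-83))³ = 3486³ = 42362555256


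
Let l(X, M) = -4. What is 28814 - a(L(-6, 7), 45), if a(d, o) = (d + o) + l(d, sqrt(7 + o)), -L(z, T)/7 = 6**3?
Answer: 30285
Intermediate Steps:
L(z, T) = -1512 (L(z, T) = -7*6**3 = -7*216 = -1512)
a(d, o) = -4 + d + o (a(d, o) = (d + o) - 4 = -4 + d + o)
28814 - a(L(-6, 7), 45) = 28814 - (-4 - 1512 + 45) = 28814 - 1*(-1471) = 28814 + 1471 = 30285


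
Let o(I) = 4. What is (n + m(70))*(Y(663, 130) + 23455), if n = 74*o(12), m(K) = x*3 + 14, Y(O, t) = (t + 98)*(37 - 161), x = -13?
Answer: -1305407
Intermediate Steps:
Y(O, t) = -12152 - 124*t (Y(O, t) = (98 + t)*(-124) = -12152 - 124*t)
m(K) = -25 (m(K) = -13*3 + 14 = -39 + 14 = -25)
n = 296 (n = 74*4 = 296)
(n + m(70))*(Y(663, 130) + 23455) = (296 - 25)*((-12152 - 124*130) + 23455) = 271*((-12152 - 16120) + 23455) = 271*(-28272 + 23455) = 271*(-4817) = -1305407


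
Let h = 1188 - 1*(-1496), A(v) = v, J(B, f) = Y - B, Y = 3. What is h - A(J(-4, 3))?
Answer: 2677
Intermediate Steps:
J(B, f) = 3 - B
h = 2684 (h = 1188 + 1496 = 2684)
h - A(J(-4, 3)) = 2684 - (3 - 1*(-4)) = 2684 - (3 + 4) = 2684 - 1*7 = 2684 - 7 = 2677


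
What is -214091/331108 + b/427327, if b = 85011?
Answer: -63339042569/141491388316 ≈ -0.44765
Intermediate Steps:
-214091/331108 + b/427327 = -214091/331108 + 85011/427327 = -63339042569/141491388316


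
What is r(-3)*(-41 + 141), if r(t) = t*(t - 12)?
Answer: 4500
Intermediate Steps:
r(t) = t*(-12 + t)
r(-3)*(-41 + 141) = (-3*(-12 - 3))*(-41 + 141) = -3*(-15)*100 = 45*100 = 4500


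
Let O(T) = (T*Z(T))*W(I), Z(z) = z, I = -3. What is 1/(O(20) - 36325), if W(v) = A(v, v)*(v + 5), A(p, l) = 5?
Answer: -1/32325 ≈ -3.0936e-5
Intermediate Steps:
W(v) = 25 + 5*v (W(v) = 5*(v + 5) = 5*(5 + v) = 25 + 5*v)
O(T) = 10*T**2 (O(T) = (T*T)*(25 + 5*(-3)) = T**2*(25 - 15) = T**2*10 = 10*T**2)
1/(O(20) - 36325) = 1/(10*20**2 - 36325) = 1/(10*400 - 36325) = 1/(4000 - 36325) = 1/(-32325) = -1/32325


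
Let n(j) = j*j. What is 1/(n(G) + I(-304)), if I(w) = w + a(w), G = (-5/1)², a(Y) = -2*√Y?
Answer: I/(8*√19 + 321*I) ≈ 0.0030789 + 0.00033447*I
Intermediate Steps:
G = 25 (G = (-5*1)² = (-5)² = 25)
n(j) = j²
I(w) = w - 2*√w
1/(n(G) + I(-304)) = 1/(25² + (-304 - 8*I*√19)) = 1/(625 + (-304 - 8*I*√19)) = 1/(321 - 8*I*√19)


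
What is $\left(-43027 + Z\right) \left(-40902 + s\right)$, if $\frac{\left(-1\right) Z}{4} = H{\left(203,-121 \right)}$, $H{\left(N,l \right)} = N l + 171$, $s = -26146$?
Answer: $-3656864968$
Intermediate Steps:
$H{\left(N,l \right)} = 171 + N l$
$Z = 97568$ ($Z = - 4 \left(171 + 203 \left(-121\right)\right) = - 4 \left(171 - 24563\right) = \left(-4\right) \left(-24392\right) = 97568$)
$\left(-43027 + Z\right) \left(-40902 + s\right) = \left(-43027 + 97568\right) \left(-40902 - 26146\right) = 54541 \left(-67048\right) = -3656864968$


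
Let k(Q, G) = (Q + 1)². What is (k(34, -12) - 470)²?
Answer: 570025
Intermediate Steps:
k(Q, G) = (1 + Q)²
(k(34, -12) - 470)² = ((1 + 34)² - 470)² = (35² - 470)² = (1225 - 470)² = 755² = 570025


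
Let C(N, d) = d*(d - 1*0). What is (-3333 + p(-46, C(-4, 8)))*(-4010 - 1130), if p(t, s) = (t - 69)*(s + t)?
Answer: 27771420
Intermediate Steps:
C(N, d) = d² (C(N, d) = d*(d + 0) = d*d = d²)
p(t, s) = (-69 + t)*(s + t)
(-3333 + p(-46, C(-4, 8)))*(-4010 - 1130) = (-3333 + ((-46)² - 69*8² - 69*(-46) + 8²*(-46)))*(-4010 - 1130) = (-3333 + (2116 - 69*64 + 3174 + 64*(-46)))*(-5140) = (-3333 + (2116 - 4416 + 3174 - 2944))*(-5140) = (-3333 - 2070)*(-5140) = -5403*(-5140) = 27771420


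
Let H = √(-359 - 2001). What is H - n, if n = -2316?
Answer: 2316 + 2*I*√590 ≈ 2316.0 + 48.58*I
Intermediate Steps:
H = 2*I*√590 (H = √(-2360) = 2*I*√590 ≈ 48.58*I)
H - n = 2*I*√590 - 1*(-2316) = 2*I*√590 + 2316 = 2316 + 2*I*√590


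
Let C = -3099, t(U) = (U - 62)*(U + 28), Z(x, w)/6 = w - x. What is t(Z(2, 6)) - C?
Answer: 1123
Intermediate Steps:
Z(x, w) = -6*x + 6*w (Z(x, w) = 6*(w - x) = -6*x + 6*w)
t(U) = (-62 + U)*(28 + U)
t(Z(2, 6)) - C = (-1736 + (-6*2 + 6*6)² - 34*(-6*2 + 6*6)) - 1*(-3099) = (-1736 + (-12 + 36)² - 34*(-12 + 36)) + 3099 = (-1736 + 24² - 34*24) + 3099 = (-1736 + 576 - 816) + 3099 = -1976 + 3099 = 1123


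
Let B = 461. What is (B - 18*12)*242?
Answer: 59290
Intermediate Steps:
(B - 18*12)*242 = (461 - 18*12)*242 = (461 - 216)*242 = 245*242 = 59290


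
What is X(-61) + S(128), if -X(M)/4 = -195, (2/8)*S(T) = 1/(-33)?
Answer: 25736/33 ≈ 779.88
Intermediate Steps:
S(T) = -4/33 (S(T) = 4/(-33) = 4*(-1/33) = -4/33)
X(M) = 780 (X(M) = -4*(-195) = 780)
X(-61) + S(128) = 780 - 4/33 = 25736/33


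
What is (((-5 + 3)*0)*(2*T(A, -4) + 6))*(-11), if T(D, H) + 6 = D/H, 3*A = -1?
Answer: 0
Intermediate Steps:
A = -1/3 (A = (1/3)*(-1) = -1/3 ≈ -0.33333)
T(D, H) = -6 + D/H
(((-5 + 3)*0)*(2*T(A, -4) + 6))*(-11) = (((-5 + 3)*0)*(2*(-6 - 1/3/(-4)) + 6))*(-11) = ((-2*0)*(2*(-6 - 1/3*(-1/4)) + 6))*(-11) = (0*(2*(-6 + 1/12) + 6))*(-11) = (0*(2*(-71/12) + 6))*(-11) = (0*(-71/6 + 6))*(-11) = (0*(-35/6))*(-11) = 0*(-11) = 0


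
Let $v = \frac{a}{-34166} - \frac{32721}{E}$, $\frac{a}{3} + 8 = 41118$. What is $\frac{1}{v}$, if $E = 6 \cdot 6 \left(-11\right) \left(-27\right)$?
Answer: $- \frac{5534892}{36918031} \approx -0.14992$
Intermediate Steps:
$a = 123330$ ($a = -24 + 3 \cdot 41118 = -24 + 123354 = 123330$)
$E = 10692$ ($E = 36 \left(-11\right) \left(-27\right) = \left(-396\right) \left(-27\right) = 10692$)
$v = - \frac{36918031}{5534892}$ ($v = \frac{123330}{-34166} - \frac{32721}{10692} = 123330 \left(- \frac{1}{34166}\right) - \frac{10907}{3564} = - \frac{61665}{17083} - \frac{10907}{3564} = - \frac{36918031}{5534892} \approx -6.6701$)
$\frac{1}{v} = \frac{1}{- \frac{36918031}{5534892}} = - \frac{5534892}{36918031}$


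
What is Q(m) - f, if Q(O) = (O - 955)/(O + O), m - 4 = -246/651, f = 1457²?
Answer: -3337325077/1572 ≈ -2.1230e+6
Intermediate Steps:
f = 2122849
m = 786/217 (m = 4 - 246/651 = 4 - 246*1/651 = 4 - 82/217 = 786/217 ≈ 3.6221)
Q(O) = (-955 + O)/(2*O) (Q(O) = (-955 + O)/((2*O)) = (-955 + O)*(1/(2*O)) = (-955 + O)/(2*O))
Q(m) - f = (-955 + 786/217)/(2*(786/217)) - 1*2122849 = (½)*(217/786)*(-206449/217) - 2122849 = -206449/1572 - 2122849 = -3337325077/1572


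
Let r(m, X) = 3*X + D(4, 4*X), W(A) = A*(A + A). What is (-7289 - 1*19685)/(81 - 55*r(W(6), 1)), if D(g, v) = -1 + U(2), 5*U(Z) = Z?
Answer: 26974/51 ≈ 528.90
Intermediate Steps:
U(Z) = Z/5
W(A) = 2*A² (W(A) = A*(2*A) = 2*A²)
D(g, v) = -⅗ (D(g, v) = -1 + (⅕)*2 = -1 + ⅖ = -⅗)
r(m, X) = -⅗ + 3*X (r(m, X) = 3*X - ⅗ = -⅗ + 3*X)
(-7289 - 1*19685)/(81 - 55*r(W(6), 1)) = (-7289 - 1*19685)/(81 - 55*(-⅗ + 3*1)) = (-7289 - 19685)/(81 - 55*(-⅗ + 3)) = -26974/(81 - 55*12/5) = -26974/(81 - 132) = -26974/(-51) = -26974*(-1/51) = 26974/51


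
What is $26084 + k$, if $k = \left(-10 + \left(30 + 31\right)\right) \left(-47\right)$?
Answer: $23687$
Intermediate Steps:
$k = -2397$ ($k = \left(-10 + 61\right) \left(-47\right) = 51 \left(-47\right) = -2397$)
$26084 + k = 26084 - 2397 = 23687$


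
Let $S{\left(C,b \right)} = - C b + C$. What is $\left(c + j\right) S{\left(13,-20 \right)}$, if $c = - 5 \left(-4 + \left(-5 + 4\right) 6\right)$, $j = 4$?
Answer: $14742$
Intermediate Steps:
$S{\left(C,b \right)} = C - C b$ ($S{\left(C,b \right)} = - C b + C = C - C b$)
$c = 50$ ($c = - 5 \left(-4 - 6\right) = \left(-5\right) \left(-10\right) = 50$)
$\left(c + j\right) S{\left(13,-20 \right)} = \left(50 + 4\right) 13 \left(1 - -20\right) = 54 \cdot 13 \left(1 + 20\right) = 54 \cdot 13 \cdot 21 = 54 \cdot 273 = 14742$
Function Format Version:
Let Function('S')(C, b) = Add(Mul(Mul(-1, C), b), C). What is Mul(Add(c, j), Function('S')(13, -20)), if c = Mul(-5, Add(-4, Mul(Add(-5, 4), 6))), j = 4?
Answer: 14742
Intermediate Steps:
Function('S')(C, b) = Add(C, Mul(-1, C, b)) (Function('S')(C, b) = Add(Mul(-1, C, b), C) = Add(C, Mul(-1, C, b)))
c = 50 (c = Mul(-5, Add(-4, Mul(-1, 6))) = Mul(-5, Add(-4, -6)) = Mul(-5, -10) = 50)
Mul(Add(c, j), Function('S')(13, -20)) = Mul(Add(50, 4), Mul(13, Add(1, Mul(-1, -20)))) = Mul(54, Mul(13, Add(1, 20))) = Mul(54, Mul(13, 21)) = Mul(54, 273) = 14742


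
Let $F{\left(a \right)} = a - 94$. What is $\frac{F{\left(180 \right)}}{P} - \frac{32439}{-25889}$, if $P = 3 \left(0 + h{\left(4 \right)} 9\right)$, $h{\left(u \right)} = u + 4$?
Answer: $\frac{4616639}{2796012} \approx 1.6512$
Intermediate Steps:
$h{\left(u \right)} = 4 + u$
$F{\left(a \right)} = -94 + a$
$P = 216$ ($P = 3 \left(0 + \left(4 + 4\right) 9\right) = 3 \left(0 + 8 \cdot 9\right) = 3 \left(0 + 72\right) = 3 \cdot 72 = 216$)
$\frac{F{\left(180 \right)}}{P} - \frac{32439}{-25889} = \frac{-94 + 180}{216} - \frac{32439}{-25889} = 86 \cdot \frac{1}{216} - - \frac{32439}{25889} = \frac{43}{108} + \frac{32439}{25889} = \frac{4616639}{2796012}$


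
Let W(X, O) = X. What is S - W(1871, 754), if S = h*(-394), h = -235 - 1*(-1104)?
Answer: -344257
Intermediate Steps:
h = 869 (h = -235 + 1104 = 869)
S = -342386 (S = 869*(-394) = -342386)
S - W(1871, 754) = -342386 - 1*1871 = -342386 - 1871 = -344257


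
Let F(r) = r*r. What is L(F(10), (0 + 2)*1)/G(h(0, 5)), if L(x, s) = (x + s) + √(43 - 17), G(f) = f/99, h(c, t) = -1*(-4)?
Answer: 5049/2 + 99*√26/4 ≈ 2650.7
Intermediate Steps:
h(c, t) = 4
F(r) = r²
G(f) = f/99 (G(f) = f*(1/99) = f/99)
L(x, s) = s + x + √26 (L(x, s) = (s + x) + √26 = s + x + √26)
L(F(10), (0 + 2)*1)/G(h(0, 5)) = ((0 + 2)*1 + 10² + √26)/(((1/99)*4)) = (2*1 + 100 + √26)/(4/99) = (2 + 100 + √26)*(99/4) = (102 + √26)*(99/4) = 5049/2 + 99*√26/4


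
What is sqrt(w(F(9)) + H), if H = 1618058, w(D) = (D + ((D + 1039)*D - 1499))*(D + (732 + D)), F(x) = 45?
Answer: sqrt(40520030) ≈ 6365.5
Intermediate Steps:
w(D) = (732 + 2*D)*(-1499 + D + D*(1039 + D)) (w(D) = (D + ((1039 + D)*D - 1499))*(732 + 2*D) = (D + (D*(1039 + D) - 1499))*(732 + 2*D) = (D + (-1499 + D*(1039 + D)))*(732 + 2*D) = (-1499 + D + D*(1039 + D))*(732 + 2*D) = (732 + 2*D)*(-1499 + D + D*(1039 + D)))
sqrt(w(F(9)) + H) = sqrt((-1097268 + 2*45**3 + 2812*45**2 + 758282*45) + 1618058) = sqrt((-1097268 + 2*91125 + 2812*2025 + 34122690) + 1618058) = sqrt((-1097268 + 182250 + 5694300 + 34122690) + 1618058) = sqrt(38901972 + 1618058) = sqrt(40520030)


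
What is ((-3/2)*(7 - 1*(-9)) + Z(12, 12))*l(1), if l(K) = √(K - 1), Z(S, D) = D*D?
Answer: 0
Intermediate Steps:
Z(S, D) = D²
l(K) = √(-1 + K)
((-3/2)*(7 - 1*(-9)) + Z(12, 12))*l(1) = ((-3/2)*(7 - 1*(-9)) + 12²)*√(-1 + 1) = ((-3*½)*(7 + 9) + 144)*√0 = (-3/2*16 + 144)*0 = (-24 + 144)*0 = 120*0 = 0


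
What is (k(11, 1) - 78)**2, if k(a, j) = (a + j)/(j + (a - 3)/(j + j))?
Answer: 142884/25 ≈ 5715.4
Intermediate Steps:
k(a, j) = (a + j)/(j + (-3 + a)/(2*j)) (k(a, j) = (a + j)/(j + (-3 + a)/((2*j))) = (a + j)/(j + (-3 + a)*(1/(2*j))) = (a + j)/(j + (-3 + a)/(2*j)))
(k(11, 1) - 78)**2 = (2*1*(11 + 1)/(-3 + 11 + 2*1**2) - 78)**2 = (2*1*12/(-3 + 11 + 2*1) - 78)**2 = (2*1*12/(-3 + 11 + 2) - 78)**2 = (2*1*12/10 - 78)**2 = (2*1*(1/10)*12 - 78)**2 = (12/5 - 78)**2 = (-378/5)**2 = 142884/25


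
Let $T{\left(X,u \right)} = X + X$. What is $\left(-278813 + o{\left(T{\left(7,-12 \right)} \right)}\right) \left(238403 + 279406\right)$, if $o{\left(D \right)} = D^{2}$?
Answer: $-144270390153$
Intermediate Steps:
$T{\left(X,u \right)} = 2 X$
$\left(-278813 + o{\left(T{\left(7,-12 \right)} \right)}\right) \left(238403 + 279406\right) = \left(-278813 + \left(2 \cdot 7\right)^{2}\right) \left(238403 + 279406\right) = \left(-278813 + 14^{2}\right) 517809 = \left(-278813 + 196\right) 517809 = \left(-278617\right) 517809 = -144270390153$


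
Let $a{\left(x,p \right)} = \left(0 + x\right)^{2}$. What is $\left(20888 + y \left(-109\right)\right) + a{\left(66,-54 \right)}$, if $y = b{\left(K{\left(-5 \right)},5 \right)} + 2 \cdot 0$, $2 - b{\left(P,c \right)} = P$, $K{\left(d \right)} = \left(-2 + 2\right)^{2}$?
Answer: $25026$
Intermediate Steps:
$K{\left(d \right)} = 0$ ($K{\left(d \right)} = 0^{2} = 0$)
$b{\left(P,c \right)} = 2 - P$
$a{\left(x,p \right)} = x^{2}$
$y = 2$ ($y = \left(2 - 0\right) + 2 \cdot 0 = \left(2 + 0\right) + 0 = 2 + 0 = 2$)
$\left(20888 + y \left(-109\right)\right) + a{\left(66,-54 \right)} = \left(20888 + 2 \left(-109\right)\right) + 66^{2} = \left(20888 - 218\right) + 4356 = 20670 + 4356 = 25026$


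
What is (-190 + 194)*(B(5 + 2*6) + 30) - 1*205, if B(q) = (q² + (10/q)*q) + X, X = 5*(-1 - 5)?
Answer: 991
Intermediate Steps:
X = -30 (X = 5*(-6) = -30)
B(q) = -20 + q² (B(q) = (q² + (10/q)*q) - 30 = (q² + 10) - 30 = (10 + q²) - 30 = -20 + q²)
(-190 + 194)*(B(5 + 2*6) + 30) - 1*205 = (-190 + 194)*((-20 + (5 + 2*6)²) + 30) - 1*205 = 4*((-20 + (5 + 12)²) + 30) - 205 = 4*((-20 + 17²) + 30) - 205 = 4*((-20 + 289) + 30) - 205 = 4*(269 + 30) - 205 = 4*299 - 205 = 1196 - 205 = 991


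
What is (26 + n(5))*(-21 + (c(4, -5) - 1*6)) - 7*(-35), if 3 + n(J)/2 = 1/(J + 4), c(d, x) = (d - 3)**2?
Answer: -2527/9 ≈ -280.78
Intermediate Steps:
c(d, x) = (-3 + d)**2
n(J) = -6 + 2/(4 + J) (n(J) = -6 + 2/(J + 4) = -6 + 2/(4 + J))
(26 + n(5))*(-21 + (c(4, -5) - 1*6)) - 7*(-35) = (26 + 2*(-11 - 3*5)/(4 + 5))*(-21 + ((-3 + 4)**2 - 1*6)) - 7*(-35) = (26 + 2*(-11 - 15)/9)*(-21 + (1**2 - 6)) + 245 = (26 + 2*(1/9)*(-26))*(-21 + (1 - 6)) + 245 = (26 - 52/9)*(-21 - 5) + 245 = (182/9)*(-26) + 245 = -4732/9 + 245 = -2527/9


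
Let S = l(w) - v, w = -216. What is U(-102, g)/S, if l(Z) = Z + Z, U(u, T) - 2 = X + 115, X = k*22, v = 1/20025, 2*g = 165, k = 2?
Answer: -3224025/8650801 ≈ -0.37268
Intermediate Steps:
g = 165/2 (g = (½)*165 = 165/2 ≈ 82.500)
v = 1/20025 ≈ 4.9938e-5
X = 44 (X = 2*22 = 44)
U(u, T) = 161 (U(u, T) = 2 + (44 + 115) = 2 + 159 = 161)
l(Z) = 2*Z
S = -8650801/20025 (S = 2*(-216) - 1*1/20025 = -432 - 1/20025 = -8650801/20025 ≈ -432.00)
U(-102, g)/S = 161/(-8650801/20025) = 161*(-20025/8650801) = -3224025/8650801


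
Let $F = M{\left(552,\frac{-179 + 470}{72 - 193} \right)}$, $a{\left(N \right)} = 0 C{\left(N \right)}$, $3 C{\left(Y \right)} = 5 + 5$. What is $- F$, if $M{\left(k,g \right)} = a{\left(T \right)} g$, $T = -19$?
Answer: $0$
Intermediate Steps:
$C{\left(Y \right)} = \frac{10}{3}$ ($C{\left(Y \right)} = \frac{5 + 5}{3} = \frac{1}{3} \cdot 10 = \frac{10}{3}$)
$a{\left(N \right)} = 0$ ($a{\left(N \right)} = 0 \cdot \frac{10}{3} = 0$)
$M{\left(k,g \right)} = 0$ ($M{\left(k,g \right)} = 0 g = 0$)
$F = 0$
$- F = \left(-1\right) 0 = 0$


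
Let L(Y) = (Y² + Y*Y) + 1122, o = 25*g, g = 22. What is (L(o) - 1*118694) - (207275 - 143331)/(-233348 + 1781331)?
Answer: 754530193780/1547983 ≈ 4.8743e+5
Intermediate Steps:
o = 550 (o = 25*22 = 550)
L(Y) = 1122 + 2*Y² (L(Y) = (Y² + Y²) + 1122 = 2*Y² + 1122 = 1122 + 2*Y²)
(L(o) - 1*118694) - (207275 - 143331)/(-233348 + 1781331) = ((1122 + 2*550²) - 1*118694) - (207275 - 143331)/(-233348 + 1781331) = ((1122 + 2*302500) - 118694) - 63944/1547983 = ((1122 + 605000) - 118694) - 63944/1547983 = (606122 - 118694) - 1*63944/1547983 = 487428 - 63944/1547983 = 754530193780/1547983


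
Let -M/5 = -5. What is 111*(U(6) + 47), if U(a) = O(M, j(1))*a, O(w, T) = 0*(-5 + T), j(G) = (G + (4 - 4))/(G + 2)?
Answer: 5217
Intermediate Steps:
M = 25 (M = -5*(-5) = 25)
j(G) = G/(2 + G) (j(G) = (G + 0)/(2 + G) = G/(2 + G))
O(w, T) = 0
U(a) = 0 (U(a) = 0*a = 0)
111*(U(6) + 47) = 111*(0 + 47) = 111*47 = 5217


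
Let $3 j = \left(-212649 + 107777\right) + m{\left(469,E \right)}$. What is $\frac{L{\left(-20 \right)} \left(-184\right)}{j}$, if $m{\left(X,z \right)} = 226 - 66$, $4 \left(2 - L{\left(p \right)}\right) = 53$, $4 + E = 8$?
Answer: $- \frac{1035}{17452} \approx -0.059306$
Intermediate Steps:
$E = 4$ ($E = -4 + 8 = 4$)
$L{\left(p \right)} = - \frac{45}{4}$ ($L{\left(p \right)} = 2 - \frac{53}{4} = - \frac{45}{4}$)
$m{\left(X,z \right)} = 160$
$j = -34904$ ($j = \frac{\left(-212649 + 107777\right) + 160}{3} = \frac{-104872 + 160}{3} = \frac{1}{3} \left(-104712\right) = -34904$)
$\frac{L{\left(-20 \right)} \left(-184\right)}{j} = \frac{\left(- \frac{45}{4}\right) \left(-184\right)}{-34904} = 2070 \left(- \frac{1}{34904}\right) = - \frac{1035}{17452}$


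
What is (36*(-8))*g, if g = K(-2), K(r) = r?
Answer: 576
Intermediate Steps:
g = -2
(36*(-8))*g = (36*(-8))*(-2) = -288*(-2) = 576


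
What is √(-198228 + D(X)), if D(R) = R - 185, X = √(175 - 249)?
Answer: √(-198413 + I*√74) ≈ 0.0096 + 445.44*I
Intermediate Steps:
X = I*√74 (X = √(-74) = I*√74 ≈ 8.6023*I)
D(R) = -185 + R
√(-198228 + D(X)) = √(-198228 + (-185 + I*√74)) = √(-198413 + I*√74)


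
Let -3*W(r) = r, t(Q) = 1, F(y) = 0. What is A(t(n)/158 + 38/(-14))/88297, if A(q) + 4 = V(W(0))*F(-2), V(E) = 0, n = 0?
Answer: -4/88297 ≈ -4.5302e-5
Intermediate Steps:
W(r) = -r/3
A(q) = -4 (A(q) = -4 + 0*0 = -4 + 0 = -4)
A(t(n)/158 + 38/(-14))/88297 = -4/88297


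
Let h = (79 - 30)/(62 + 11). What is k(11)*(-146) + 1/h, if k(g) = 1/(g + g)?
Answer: -2774/539 ≈ -5.1466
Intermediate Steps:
h = 49/73 ≈ 0.67123
k(g) = 1/(2*g)
k(11)*(-146) + 1/h = ((½)/11)*(-146) + 1/(49/73) = ((½)*(1/11))*(-146) + 73/49 = (1/22)*(-146) + 73/49 = -73/11 + 73/49 = -2774/539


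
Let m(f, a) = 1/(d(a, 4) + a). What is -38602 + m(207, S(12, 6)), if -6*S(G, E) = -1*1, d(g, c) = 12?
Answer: -2817940/73 ≈ -38602.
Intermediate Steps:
S(G, E) = ⅙ (S(G, E) = -(-1)/6 = -⅙*(-1) = ⅙)
m(f, a) = 1/(12 + a)
-38602 + m(207, S(12, 6)) = -38602 + 1/(12 + ⅙) = -38602 + 1/(73/6) = -38602 + 6/73 = -2817940/73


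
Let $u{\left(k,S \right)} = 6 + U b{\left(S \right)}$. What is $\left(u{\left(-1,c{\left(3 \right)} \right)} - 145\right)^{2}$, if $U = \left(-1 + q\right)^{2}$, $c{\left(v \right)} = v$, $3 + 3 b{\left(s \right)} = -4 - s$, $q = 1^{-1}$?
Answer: $19321$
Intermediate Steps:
$q = 1$
$b{\left(s \right)} = - \frac{7}{3} - \frac{s}{3}$ ($b{\left(s \right)} = -1 + \frac{-4 - s}{3} = -1 - \left(\frac{4}{3} + \frac{s}{3}\right) = - \frac{7}{3} - \frac{s}{3}$)
$U = 0$ ($U = \left(-1 + 1\right)^{2} = 0^{2} = 0$)
$u{\left(k,S \right)} = 6$ ($u{\left(k,S \right)} = 6 + 0 \left(- \frac{7}{3} - \frac{S}{3}\right) = 6 + 0 = 6$)
$\left(u{\left(-1,c{\left(3 \right)} \right)} - 145\right)^{2} = \left(6 - 145\right)^{2} = \left(-139\right)^{2} = 19321$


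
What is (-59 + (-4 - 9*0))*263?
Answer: -16569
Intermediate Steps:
(-59 + (-4 - 9*0))*263 = (-59 + (-4 + 0))*263 = (-59 - 4)*263 = -63*263 = -16569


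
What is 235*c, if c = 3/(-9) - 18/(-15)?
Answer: 611/3 ≈ 203.67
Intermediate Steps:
c = 13/15 (c = 3*(-⅑) - 18*(-1/15) = -⅓ + 6/5 = 13/15 ≈ 0.86667)
235*c = 235*(13/15) = 611/3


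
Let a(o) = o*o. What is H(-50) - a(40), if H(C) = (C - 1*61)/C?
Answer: -79889/50 ≈ -1597.8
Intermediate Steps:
a(o) = o²
H(C) = (-61 + C)/C (H(C) = (C - 61)/C = (-61 + C)/C)
H(-50) - a(40) = (-61 - 50)/(-50) - 1*40² = -1/50*(-111) - 1*1600 = 111/50 - 1600 = -79889/50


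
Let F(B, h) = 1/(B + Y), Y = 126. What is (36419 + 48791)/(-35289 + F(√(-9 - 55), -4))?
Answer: -47931181762140/19850288631913 + 681680*I/19850288631913 ≈ -2.4146 + 3.4341e-8*I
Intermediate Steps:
F(B, h) = 1/(126 + B) (F(B, h) = 1/(B + 126) = 1/(126 + B))
(36419 + 48791)/(-35289 + F(√(-9 - 55), -4)) = (36419 + 48791)/(-35289 + 1/(126 + √(-9 - 55))) = 85210/(-35289 + 1/(126 + √(-64))) = 85210/(-35289 + 1/(126 + 8*I)) = 85210/(-35289 + (126 - 8*I)/15940)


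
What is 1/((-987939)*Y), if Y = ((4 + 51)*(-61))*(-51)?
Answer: -1/169041302595 ≈ -5.9157e-12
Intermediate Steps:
Y = 171105 (Y = (55*(-61))*(-51) = -3355*(-51) = 171105)
1/((-987939)*Y) = 1/(-987939*171105) = -1/987939*1/171105 = -1/169041302595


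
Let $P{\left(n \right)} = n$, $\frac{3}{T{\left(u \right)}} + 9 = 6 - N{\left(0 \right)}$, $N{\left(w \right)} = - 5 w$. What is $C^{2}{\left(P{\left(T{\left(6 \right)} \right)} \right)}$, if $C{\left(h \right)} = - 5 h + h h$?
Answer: $36$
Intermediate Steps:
$T{\left(u \right)} = -1$ ($T{\left(u \right)} = \frac{3}{-9 + \left(6 - \left(-5\right) 0\right)} = \frac{3}{-9 + \left(6 - 0\right)} = \frac{3}{-9 + \left(6 + 0\right)} = \frac{3}{-9 + 6} = \frac{3}{-3} = 3 \left(- \frac{1}{3}\right) = -1$)
$C{\left(h \right)} = h^{2} - 5 h$ ($C{\left(h \right)} = - 5 h + h^{2} = h^{2} - 5 h$)
$C^{2}{\left(P{\left(T{\left(6 \right)} \right)} \right)} = \left(- (-5 - 1)\right)^{2} = \left(\left(-1\right) \left(-6\right)\right)^{2} = 6^{2} = 36$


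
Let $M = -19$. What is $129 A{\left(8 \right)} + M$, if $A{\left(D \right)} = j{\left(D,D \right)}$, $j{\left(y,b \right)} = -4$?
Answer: $-535$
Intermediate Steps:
$A{\left(D \right)} = -4$
$129 A{\left(8 \right)} + M = 129 \left(-4\right) - 19 = -516 - 19 = -535$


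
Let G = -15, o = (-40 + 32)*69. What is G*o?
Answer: 8280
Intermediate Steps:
o = -552 (o = -8*69 = -552)
G*o = -15*(-552) = 8280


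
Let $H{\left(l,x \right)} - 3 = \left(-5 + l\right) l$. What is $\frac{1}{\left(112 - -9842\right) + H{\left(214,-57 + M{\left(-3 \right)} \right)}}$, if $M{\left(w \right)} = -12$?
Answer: $\frac{1}{54683} \approx 1.8287 \cdot 10^{-5}$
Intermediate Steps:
$H{\left(l,x \right)} = 3 + l \left(-5 + l\right)$ ($H{\left(l,x \right)} = 3 + \left(-5 + l\right) l = 3 + l \left(-5 + l\right)$)
$\frac{1}{\left(112 - -9842\right) + H{\left(214,-57 + M{\left(-3 \right)} \right)}} = \frac{1}{\left(112 - -9842\right) + \left(3 + 214^{2} - 1070\right)} = \frac{1}{\left(112 + 9842\right) + \left(3 + 45796 - 1070\right)} = \frac{1}{9954 + 44729} = \frac{1}{54683}$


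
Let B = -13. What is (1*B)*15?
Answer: -195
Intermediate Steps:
(1*B)*15 = (1*(-13))*15 = -13*15 = -195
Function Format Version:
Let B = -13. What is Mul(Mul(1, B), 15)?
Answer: -195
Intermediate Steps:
Mul(Mul(1, B), 15) = Mul(Mul(1, -13), 15) = Mul(-13, 15) = -195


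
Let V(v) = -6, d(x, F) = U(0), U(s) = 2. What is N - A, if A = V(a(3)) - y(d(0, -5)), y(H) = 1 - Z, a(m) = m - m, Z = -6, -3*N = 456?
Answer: -139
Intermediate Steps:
N = -152 (N = -⅓*456 = -152)
a(m) = 0
d(x, F) = 2
y(H) = 7 (y(H) = 1 - 1*(-6) = 1 + 6 = 7)
A = -13 (A = -6 - 1*7 = -6 - 7 = -13)
N - A = -152 - 1*(-13) = -152 + 13 = -139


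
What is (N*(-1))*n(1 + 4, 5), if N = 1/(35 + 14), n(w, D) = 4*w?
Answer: -20/49 ≈ -0.40816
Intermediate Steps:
N = 1/49 ≈ 0.020408
(N*(-1))*n(1 + 4, 5) = ((1/49)*(-1))*(4*(1 + 4)) = -4*5/49 = -1/49*20 = -20/49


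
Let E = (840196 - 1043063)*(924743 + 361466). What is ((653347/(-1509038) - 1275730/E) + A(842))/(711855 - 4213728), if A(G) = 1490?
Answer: -586520483352639695159/1378870622896612480733322 ≈ -0.00042536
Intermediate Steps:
E = -260929361203 (E = -202867*1286209 = -260929361203)
((653347/(-1509038) - 1275730/E) + A(842))/(711855 - 4213728) = ((653347/(-1509038) - 1275730/(-260929361203)) + 1490)/(711855 - 4213728) = ((653347*(-1/1509038) - 1275730*(-1/260929361203)) + 1490)/(-3501873) = ((-653347/1509038 + 1275730/260929361203) + 1490)*(-1/3501873) = (-170475490228848701/393752321371052714 + 1490)*(-1/3501873) = (586520483352639695159/393752321371052714)*(-1/3501873) = -586520483352639695159/1378870622896612480733322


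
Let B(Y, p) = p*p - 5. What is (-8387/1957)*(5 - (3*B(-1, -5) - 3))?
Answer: 436124/1957 ≈ 222.85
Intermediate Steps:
B(Y, p) = -5 + p² (B(Y, p) = p² - 5 = -5 + p²)
(-8387/1957)*(5 - (3*B(-1, -5) - 3)) = (-8387/1957)*(5 - (3*(-5 + (-5)²) - 3)) = (-8387*1/1957)*(5 - (3*(-5 + 25) - 3)) = -8387*(5 - (3*20 - 3))/1957 = -8387*(5 - (60 - 3))/1957 = -8387*(5 - 1*57)/1957 = -8387*(5 - 57)/1957 = -8387/1957*(-52) = 436124/1957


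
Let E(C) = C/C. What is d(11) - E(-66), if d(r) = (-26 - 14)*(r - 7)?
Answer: -161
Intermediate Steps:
E(C) = 1
d(r) = 280 - 40*r (d(r) = -40*(-7 + r) = 280 - 40*r)
d(11) - E(-66) = (280 - 40*11) - 1*1 = (280 - 440) - 1 = -160 - 1 = -161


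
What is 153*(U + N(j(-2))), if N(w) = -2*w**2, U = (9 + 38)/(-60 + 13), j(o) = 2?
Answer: -1377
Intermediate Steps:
U = -1 (U = 47/(-47) = 47*(-1/47) = -1)
153*(U + N(j(-2))) = 153*(-1 - 2*2**2) = 153*(-1 - 2*4) = 153*(-1 - 8) = 153*(-9) = -1377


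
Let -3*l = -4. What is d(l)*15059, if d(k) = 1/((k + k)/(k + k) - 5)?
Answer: -15059/4 ≈ -3764.8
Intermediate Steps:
l = 4/3 (l = -⅓*(-4) = 4/3 ≈ 1.3333)
d(k) = -¼ (d(k) = 1/((2*k)/((2*k)) - 5) = 1/((2*k)*(1/(2*k)) - 5) = 1/(1 - 5) = 1/(-4) = -¼)
d(l)*15059 = -¼*15059 = -15059/4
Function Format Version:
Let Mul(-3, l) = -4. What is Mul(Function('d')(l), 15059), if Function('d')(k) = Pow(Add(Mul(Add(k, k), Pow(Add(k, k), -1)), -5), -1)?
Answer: Rational(-15059, 4) ≈ -3764.8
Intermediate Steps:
l = Rational(4, 3) (l = Mul(Rational(-1, 3), -4) = Rational(4, 3) ≈ 1.3333)
Function('d')(k) = Rational(-1, 4) (Function('d')(k) = Pow(Add(Mul(Mul(2, k), Pow(Mul(2, k), -1)), -5), -1) = Pow(Add(Mul(Mul(2, k), Mul(Rational(1, 2), Pow(k, -1))), -5), -1) = Pow(Add(1, -5), -1) = Pow(-4, -1) = Rational(-1, 4))
Mul(Function('d')(l), 15059) = Mul(Rational(-1, 4), 15059) = Rational(-15059, 4)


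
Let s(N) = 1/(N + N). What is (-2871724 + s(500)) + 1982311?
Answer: -889412999/1000 ≈ -8.8941e+5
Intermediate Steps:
s(N) = 1/(2*N)
(-2871724 + s(500)) + 1982311 = (-2871724 + (½)/500) + 1982311 = (-2871724 + (½)*(1/500)) + 1982311 = (-2871724 + 1/1000) + 1982311 = -2871723999/1000 + 1982311 = -889412999/1000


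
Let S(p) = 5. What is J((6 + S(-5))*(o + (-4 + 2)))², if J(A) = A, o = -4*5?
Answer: 58564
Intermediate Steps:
o = -20
J((6 + S(-5))*(o + (-4 + 2)))² = ((6 + 5)*(-20 + (-4 + 2)))² = (11*(-20 - 2))² = (11*(-22))² = (-242)² = 58564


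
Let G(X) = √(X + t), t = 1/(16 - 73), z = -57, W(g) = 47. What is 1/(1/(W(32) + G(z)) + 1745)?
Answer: 112696057/196656956921 + 5*I*√7410/393313913842 ≈ 0.00057306 + 1.0943e-9*I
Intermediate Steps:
t = -1/57 (t = 1/(-57) = -1/57 ≈ -0.017544)
G(X) = √(-1/57 + X) (G(X) = √(X - 1/57) = √(-1/57 + X))
1/(1/(W(32) + G(z)) + 1745) = 1/(1/(47 + √(-57 + 3249*(-57))/57) + 1745) = 1/(1/(47 + √(-57 - 185193)/57) + 1745) = 1/(1/(47 + √(-185250)/57) + 1745) = 1/(1/(47 + (5*I*√7410)/57) + 1745) = 1/(1/(47 + 5*I*√7410/57) + 1745) = 1/(1745 + 1/(47 + 5*I*√7410/57))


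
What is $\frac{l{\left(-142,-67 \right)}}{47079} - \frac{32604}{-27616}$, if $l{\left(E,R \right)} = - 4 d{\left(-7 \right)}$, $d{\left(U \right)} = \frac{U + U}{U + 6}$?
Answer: $\frac{383354305}{325033416} \approx 1.1794$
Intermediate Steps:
$d{\left(U \right)} = \frac{2 U}{6 + U}$
$l{\left(E,R \right)} = -56$ ($l{\left(E,R \right)} = - 4 \cdot 2 \left(-7\right) \frac{1}{6 - 7} = - 4 \cdot 2 \left(-7\right) \frac{1}{-1} = - 4 \cdot 2 \left(-7\right) \left(-1\right) = \left(-4\right) 14 = -56$)
$\frac{l{\left(-142,-67 \right)}}{47079} - \frac{32604}{-27616} = - \frac{56}{47079} - \frac{32604}{-27616} = \left(-56\right) \frac{1}{47079} - - \frac{8151}{6904} = - \frac{56}{47079} + \frac{8151}{6904} = \frac{383354305}{325033416}$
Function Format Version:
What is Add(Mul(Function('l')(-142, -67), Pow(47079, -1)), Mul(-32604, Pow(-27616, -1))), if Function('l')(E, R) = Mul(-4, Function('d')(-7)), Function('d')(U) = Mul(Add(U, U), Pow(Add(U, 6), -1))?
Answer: Rational(383354305, 325033416) ≈ 1.1794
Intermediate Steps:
Function('d')(U) = Mul(2, U, Pow(Add(6, U), -1)) (Function('d')(U) = Mul(Mul(2, U), Pow(Add(6, U), -1)) = Mul(2, U, Pow(Add(6, U), -1)))
Function('l')(E, R) = -56 (Function('l')(E, R) = Mul(-4, Mul(2, -7, Pow(Add(6, -7), -1))) = Mul(-4, Mul(2, -7, Pow(-1, -1))) = Mul(-4, Mul(2, -7, -1)) = Mul(-4, 14) = -56)
Add(Mul(Function('l')(-142, -67), Pow(47079, -1)), Mul(-32604, Pow(-27616, -1))) = Add(Mul(-56, Pow(47079, -1)), Mul(-32604, Pow(-27616, -1))) = Add(Mul(-56, Rational(1, 47079)), Mul(-32604, Rational(-1, 27616))) = Add(Rational(-56, 47079), Rational(8151, 6904)) = Rational(383354305, 325033416)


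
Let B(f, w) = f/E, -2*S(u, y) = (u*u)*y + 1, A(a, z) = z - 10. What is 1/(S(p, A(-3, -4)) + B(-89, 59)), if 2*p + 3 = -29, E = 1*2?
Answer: 1/1747 ≈ 0.00057241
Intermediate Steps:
E = 2
A(a, z) = -10 + z
p = -16 (p = -3/2 + (1/2)*(-29) = -3/2 - 29/2 = -16)
S(u, y) = -1/2 - y*u**2/2 (S(u, y) = -((u*u)*y + 1)/2 = -(u**2*y + 1)/2 = -(y*u**2 + 1)/2 = -(1 + y*u**2)/2 = -1/2 - y*u**2/2)
B(f, w) = f/2
1/(S(p, A(-3, -4)) + B(-89, 59)) = 1/((-1/2 - 1/2*(-10 - 4)*(-16)**2) + (1/2)*(-89)) = 1/((-1/2 - 1/2*(-14)*256) - 89/2) = 1/((-1/2 + 1792) - 89/2) = 1/(3583/2 - 89/2) = 1/1747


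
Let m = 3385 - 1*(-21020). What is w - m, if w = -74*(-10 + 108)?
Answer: -31657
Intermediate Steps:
w = -7252 (w = -74*98 = -7252)
m = 24405 (m = 3385 + 21020 = 24405)
w - m = -7252 - 1*24405 = -7252 - 24405 = -31657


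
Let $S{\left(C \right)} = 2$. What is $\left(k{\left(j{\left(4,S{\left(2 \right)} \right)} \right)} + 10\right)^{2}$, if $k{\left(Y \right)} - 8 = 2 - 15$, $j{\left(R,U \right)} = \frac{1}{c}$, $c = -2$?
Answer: $25$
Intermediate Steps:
$j{\left(R,U \right)} = - \frac{1}{2}$ ($j{\left(R,U \right)} = \frac{1}{-2} = - \frac{1}{2}$)
$k{\left(Y \right)} = -5$ ($k{\left(Y \right)} = 8 + \left(2 - 15\right) = 8 - 13 = -5$)
$\left(k{\left(j{\left(4,S{\left(2 \right)} \right)} \right)} + 10\right)^{2} = \left(-5 + 10\right)^{2} = 5^{2} = 25$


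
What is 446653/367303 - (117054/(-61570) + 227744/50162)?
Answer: -403559937416394/283601472626255 ≈ -1.4230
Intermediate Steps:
446653/367303 - (117054/(-61570) + 227744/50162) = 446653*(1/367303) - (117054*(-1/61570) + 227744*(1/50162)) = 446653/367303 - (-58527/30785 + 113872/25081) = 446653/367303 - 1*2037633833/772118585 = 446653/367303 - 2037633833/772118585 = -403559937416394/283601472626255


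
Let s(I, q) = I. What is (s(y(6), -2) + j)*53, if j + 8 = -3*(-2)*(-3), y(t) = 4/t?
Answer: -4028/3 ≈ -1342.7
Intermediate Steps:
j = -26 (j = -8 - 3*(-2)*(-3) = -8 + 6*(-3) = -8 - 18 = -26)
(s(y(6), -2) + j)*53 = (4/6 - 26)*53 = (4*(⅙) - 26)*53 = (⅔ - 26)*53 = -76/3*53 = -4028/3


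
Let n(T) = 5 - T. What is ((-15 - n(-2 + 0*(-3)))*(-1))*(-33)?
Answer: -726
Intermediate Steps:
((-15 - n(-2 + 0*(-3)))*(-1))*(-33) = ((-15 - (5 - (-2 + 0*(-3))))*(-1))*(-33) = ((-15 - (5 - (-2 + 0)))*(-1))*(-33) = ((-15 - (5 - 1*(-2)))*(-1))*(-33) = ((-15 - (5 + 2))*(-1))*(-33) = ((-15 - 1*7)*(-1))*(-33) = ((-15 - 7)*(-1))*(-33) = -22*(-1)*(-33) = 22*(-33) = -726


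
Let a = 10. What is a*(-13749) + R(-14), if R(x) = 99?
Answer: -137391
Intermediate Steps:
a*(-13749) + R(-14) = 10*(-13749) + 99 = -137490 + 99 = -137391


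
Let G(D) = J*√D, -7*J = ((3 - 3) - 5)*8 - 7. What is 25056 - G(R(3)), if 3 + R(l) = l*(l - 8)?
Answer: 25056 - 141*I*√2/7 ≈ 25056.0 - 28.486*I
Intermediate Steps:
J = 47/7 (J = -(((3 - 3) - 5)*8 - 7)/7 = -((0 - 5)*8 - 7)/7 = -(-5*8 - 7)/7 = -(-40 - 7)/7 = -⅐*(-47) = 47/7 ≈ 6.7143)
R(l) = -3 + l*(-8 + l) (R(l) = -3 + l*(l - 8) = -3 + l*(-8 + l))
G(D) = 47*√D/7
25056 - G(R(3)) = 25056 - 47*√(-3 + 3² - 8*3)/7 = 25056 - 47*√(-3 + 9 - 24)/7 = 25056 - 47*√(-18)/7 = 25056 - 47*3*I*√2/7 = 25056 - 141*I*√2/7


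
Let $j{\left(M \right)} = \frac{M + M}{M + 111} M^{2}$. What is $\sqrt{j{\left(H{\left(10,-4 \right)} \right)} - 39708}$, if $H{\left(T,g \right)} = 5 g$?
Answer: $\frac{2 i \sqrt{82569487}}{91} \approx 199.71 i$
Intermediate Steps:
$j{\left(M \right)} = \frac{2 M^{3}}{111 + M}$ ($j{\left(M \right)} = \frac{2 M}{111 + M} M^{2} = \frac{2 M^{3}}{111 + M}$)
$\sqrt{j{\left(H{\left(10,-4 \right)} \right)} - 39708} = \sqrt{\frac{2 \left(5 \left(-4\right)\right)^{3}}{111 + 5 \left(-4\right)} - 39708} = \sqrt{\frac{2 \left(-20\right)^{3}}{111 - 20} - 39708} = \sqrt{2 \left(-8000\right) \frac{1}{91} - 39708} = \sqrt{- \frac{16000}{91} - 39708} = \sqrt{- \frac{3629428}{91}} = \frac{2 i \sqrt{82569487}}{91}$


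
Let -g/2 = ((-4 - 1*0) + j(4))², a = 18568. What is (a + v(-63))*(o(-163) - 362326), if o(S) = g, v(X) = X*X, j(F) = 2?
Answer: -8165921358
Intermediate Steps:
v(X) = X²
g = -8 (g = -2*((-4 - 1*0) + 2)² = -2*((-4 + 0) + 2)² = -2*(-4 + 2)² = -2*(-2)² = -2*4 = -8)
o(S) = -8
(a + v(-63))*(o(-163) - 362326) = (18568 + (-63)²)*(-8 - 362326) = (18568 + 3969)*(-362334) = 22537*(-362334) = -8165921358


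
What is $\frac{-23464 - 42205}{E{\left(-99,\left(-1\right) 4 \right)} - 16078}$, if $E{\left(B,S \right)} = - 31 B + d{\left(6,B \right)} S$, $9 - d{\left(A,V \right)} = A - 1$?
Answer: $\frac{65669}{13025} \approx 5.0418$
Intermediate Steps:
$d{\left(A,V \right)} = 10 - A$ ($d{\left(A,V \right)} = 9 - \left(A - 1\right) = 9 - \left(-1 + A\right) = 10 - A$)
$E{\left(B,S \right)} = - 31 B + 4 S$ ($E{\left(B,S \right)} = - 31 B + \left(10 - 6\right) S = - 31 B + 4 S$)
$\frac{-23464 - 42205}{E{\left(-99,\left(-1\right) 4 \right)} - 16078} = \frac{-23464 - 42205}{\left(\left(-31\right) \left(-99\right) + 4 \left(\left(-1\right) 4\right)\right) - 16078} = - \frac{65669}{\left(3069 + 4 \left(-4\right)\right) - 16078} = - \frac{65669}{\left(3069 - 16\right) - 16078} = - \frac{65669}{3053 - 16078} = - \frac{65669}{-13025} = \left(-65669\right) \left(- \frac{1}{13025}\right) = \frac{65669}{13025}$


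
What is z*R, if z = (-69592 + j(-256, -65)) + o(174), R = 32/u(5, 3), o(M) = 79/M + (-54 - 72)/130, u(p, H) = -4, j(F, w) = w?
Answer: 3151305988/5655 ≈ 5.5726e+5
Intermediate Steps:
o(M) = -63/65 + 79/M (o(M) = 79/M - 126*1/130 = 79/M - 63/65 = -63/65 + 79/M)
R = -8 (R = 32/(-4) = 32*(-¼) = -8)
z = -787826497/11310 (z = (-69592 - 65) + (-63/65 + 79/174) = -69657 + (-63/65 + 79*(1/174)) = -69657 + (-63/65 + 79/174) = -69657 - 5827/11310 = -787826497/11310 ≈ -69658.)
z*R = -787826497/11310*(-8) = 3151305988/5655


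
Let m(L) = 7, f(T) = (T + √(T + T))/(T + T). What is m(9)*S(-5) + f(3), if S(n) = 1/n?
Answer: -9/10 + √6/6 ≈ -0.49175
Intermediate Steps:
f(T) = (T + √2*√T)/(2*T) (f(T) = (T + √(2*T))/((2*T)) = (T + √2*√T)*(1/(2*T)) = (T + √2*√T)/(2*T))
m(9)*S(-5) + f(3) = 7/(-5) + (½ + √2/(2*√3)) = 7*(-⅕) + (½ + √2*(√3/3)/2) = -7/5 + (½ + √6/6) = -9/10 + √6/6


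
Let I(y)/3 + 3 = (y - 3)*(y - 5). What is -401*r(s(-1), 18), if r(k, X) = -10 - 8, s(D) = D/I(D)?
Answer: 7218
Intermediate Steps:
I(y) = -9 + 3*(-5 + y)*(-3 + y) (I(y) = -9 + 3*((y - 3)*(y - 5)) = -9 + 3*((-3 + y)*(-5 + y)) = -9 + 3*((-5 + y)*(-3 + y)) = -9 + 3*(-5 + y)*(-3 + y))
s(D) = D/(36 - 24*D + 3*D²)
r(k, X) = -18
-401*r(s(-1), 18) = -401*(-18) = 7218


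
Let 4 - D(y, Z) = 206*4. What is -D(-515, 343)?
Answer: 820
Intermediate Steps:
D(y, Z) = -820 (D(y, Z) = 4 - 206*4 = 4 - 1*824 = 4 - 824 = -820)
-D(-515, 343) = -1*(-820) = 820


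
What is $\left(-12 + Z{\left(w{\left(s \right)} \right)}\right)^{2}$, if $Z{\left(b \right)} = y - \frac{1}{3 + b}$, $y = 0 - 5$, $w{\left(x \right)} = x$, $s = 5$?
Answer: $\frac{18769}{64} \approx 293.27$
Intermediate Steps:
$y = -5$
$Z{\left(b \right)} = -5 - \frac{1}{3 + b}$
$\left(-12 + Z{\left(w{\left(s \right)} \right)}\right)^{2} = \left(-12 + \frac{-16 - 25}{3 + 5}\right)^{2} = \left(-12 + \frac{-16 - 25}{8}\right)^{2} = \left(-12 + \frac{1}{8} \left(-41\right)\right)^{2} = \left(-12 - \frac{41}{8}\right)^{2} = \left(- \frac{137}{8}\right)^{2} = \frac{18769}{64}$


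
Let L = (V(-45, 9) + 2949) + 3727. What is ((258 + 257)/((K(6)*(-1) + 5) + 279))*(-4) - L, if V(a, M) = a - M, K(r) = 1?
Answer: -1876086/283 ≈ -6629.3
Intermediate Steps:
L = 6622 (L = ((-45 - 1*9) + 2949) + 3727 = ((-45 - 9) + 2949) + 3727 = (-54 + 2949) + 3727 = 2895 + 3727 = 6622)
((258 + 257)/((K(6)*(-1) + 5) + 279))*(-4) - L = ((258 + 257)/((1*(-1) + 5) + 279))*(-4) - 1*6622 = (515/((-1 + 5) + 279))*(-4) - 6622 = (515/(4 + 279))*(-4) - 6622 = (515/283)*(-4) - 6622 = -2060/283 - 6622 = -1876086/283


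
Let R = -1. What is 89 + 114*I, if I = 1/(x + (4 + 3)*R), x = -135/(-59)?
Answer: 9008/139 ≈ 64.806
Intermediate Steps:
x = 135/59 (x = -135*(-1/59) = 135/59 ≈ 2.2881)
I = -59/278 (I = 1/(135/59 + (4 + 3)*(-1)) = 1/(135/59 + 7*(-1)) = 1/(135/59 - 7) = 1/(-278/59) = -59/278 ≈ -0.21223)
89 + 114*I = 89 + 114*(-59/278) = 89 - 3363/139 = 9008/139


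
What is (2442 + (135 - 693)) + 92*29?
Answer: 4552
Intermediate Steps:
(2442 + (135 - 693)) + 92*29 = (2442 - 558) + 2668 = 1884 + 2668 = 4552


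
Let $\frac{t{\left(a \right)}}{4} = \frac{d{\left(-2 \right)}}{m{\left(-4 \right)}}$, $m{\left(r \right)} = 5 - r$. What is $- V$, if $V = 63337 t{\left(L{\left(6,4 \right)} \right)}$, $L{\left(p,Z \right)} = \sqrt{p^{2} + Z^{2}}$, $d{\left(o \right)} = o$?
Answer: $\frac{506696}{9} \approx 56300.0$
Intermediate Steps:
$L{\left(p,Z \right)} = \sqrt{Z^{2} + p^{2}}$
$t{\left(a \right)} = - \frac{8}{9}$ ($t{\left(a \right)} = 4 \left(- \frac{2}{5 - -4}\right) = 4 \left(- \frac{2}{5 + 4}\right) = 4 \left(- \frac{2}{9}\right) = - \frac{8}{9}$)
$V = - \frac{506696}{9}$ ($V = 63337 \left(- \frac{8}{9}\right) = - \frac{506696}{9} \approx -56300.0$)
$- V = \left(-1\right) \left(- \frac{506696}{9}\right) = \frac{506696}{9}$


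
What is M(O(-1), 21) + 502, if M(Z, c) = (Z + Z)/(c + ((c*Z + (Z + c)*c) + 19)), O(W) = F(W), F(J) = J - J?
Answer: 502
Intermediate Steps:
F(J) = 0
O(W) = 0
M(Z, c) = 2*Z/(19 + c + Z*c + c*(Z + c)) (M(Z, c) = (2*Z)/(c + ((Z*c + c*(Z + c)) + 19)) = (2*Z)/(c + (19 + Z*c + c*(Z + c))) = (2*Z)/(19 + c + Z*c + c*(Z + c)) = 2*Z/(19 + c + Z*c + c*(Z + c)))
M(O(-1), 21) + 502 = 2*0/(19 + 21 + 21**2 + 2*0*21) + 502 = 2*0/(19 + 21 + 441 + 0) + 502 = 2*0/481 + 502 = 2*0*(1/481) + 502 = 0 + 502 = 502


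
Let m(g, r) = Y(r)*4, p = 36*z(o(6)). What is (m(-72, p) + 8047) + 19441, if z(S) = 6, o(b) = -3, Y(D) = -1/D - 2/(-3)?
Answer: 1484495/54 ≈ 27491.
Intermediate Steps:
Y(D) = ⅔ - 1/D (Y(D) = -1/D - 2*(-⅓) = -1/D + ⅔ = ⅔ - 1/D)
p = 216 (p = 36*6 = 216)
m(g, r) = 8/3 - 4/r (m(g, r) = (⅔ - 1/r)*4 = 8/3 - 4/r)
(m(-72, p) + 8047) + 19441 = ((8/3 - 4/216) + 8047) + 19441 = ((8/3 - 4*1/216) + 8047) + 19441 = ((8/3 - 1/54) + 8047) + 19441 = (143/54 + 8047) + 19441 = 434681/54 + 19441 = 1484495/54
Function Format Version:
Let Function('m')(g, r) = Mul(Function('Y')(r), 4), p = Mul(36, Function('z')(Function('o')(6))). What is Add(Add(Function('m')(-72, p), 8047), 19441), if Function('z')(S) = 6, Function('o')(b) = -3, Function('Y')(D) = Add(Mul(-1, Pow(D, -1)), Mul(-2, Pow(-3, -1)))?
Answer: Rational(1484495, 54) ≈ 27491.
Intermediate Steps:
Function('Y')(D) = Add(Rational(2, 3), Mul(-1, Pow(D, -1))) (Function('Y')(D) = Add(Mul(-1, Pow(D, -1)), Mul(-2, Rational(-1, 3))) = Add(Mul(-1, Pow(D, -1)), Rational(2, 3)) = Add(Rational(2, 3), Mul(-1, Pow(D, -1))))
p = 216 (p = Mul(36, 6) = 216)
Function('m')(g, r) = Add(Rational(8, 3), Mul(-4, Pow(r, -1))) (Function('m')(g, r) = Mul(Add(Rational(2, 3), Mul(-1, Pow(r, -1))), 4) = Add(Rational(8, 3), Mul(-4, Pow(r, -1))))
Add(Add(Function('m')(-72, p), 8047), 19441) = Add(Add(Add(Rational(8, 3), Mul(-4, Pow(216, -1))), 8047), 19441) = Add(Add(Add(Rational(8, 3), Mul(-4, Rational(1, 216))), 8047), 19441) = Add(Add(Add(Rational(8, 3), Rational(-1, 54)), 8047), 19441) = Add(Add(Rational(143, 54), 8047), 19441) = Add(Rational(434681, 54), 19441) = Rational(1484495, 54)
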